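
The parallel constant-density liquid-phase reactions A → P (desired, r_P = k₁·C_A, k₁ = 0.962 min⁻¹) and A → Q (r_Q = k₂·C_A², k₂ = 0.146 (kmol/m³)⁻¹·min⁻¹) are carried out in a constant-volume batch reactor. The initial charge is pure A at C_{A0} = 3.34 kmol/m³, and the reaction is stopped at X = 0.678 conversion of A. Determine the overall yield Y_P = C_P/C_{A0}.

C_A = C_{A0}(1−X) = 1.075 kmol/m³.
Along a PFR/batch, dC_P/dC_A = −r_P/(r_P+r_Q) = −k₁/(k₁+k₂·C_A).
Integrating from C_{A0} to C_A: C_P = (0.962/0.146)·ln[(0.962+0.146·3.34)/(0.962+0.146·1.08)] = 6.589·ln(1.450/1.119) = 1.706 kmol/m³.
Y_P = C_P/C_{A0} = 1.706/3.34 = 0.511.

0.511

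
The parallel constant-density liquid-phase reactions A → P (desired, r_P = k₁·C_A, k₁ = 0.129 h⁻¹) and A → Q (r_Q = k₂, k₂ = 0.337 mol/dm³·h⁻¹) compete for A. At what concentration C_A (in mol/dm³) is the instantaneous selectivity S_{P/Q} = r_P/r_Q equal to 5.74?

S_{P/Q} = (k₁/k₂)·C_A ⇒ C_A = S·k₂/k₁.
= 5.74×0.337/0.129 = 15.0 mol/dm³.

15.0 mol/dm³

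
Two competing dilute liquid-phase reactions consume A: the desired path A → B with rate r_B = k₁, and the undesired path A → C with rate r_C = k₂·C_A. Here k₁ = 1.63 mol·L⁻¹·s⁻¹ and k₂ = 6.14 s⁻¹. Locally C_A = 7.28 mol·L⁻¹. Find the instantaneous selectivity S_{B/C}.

0.0365

S_{B/C} = r_B/r_C = (k₁)/(k₂·C_A) = (k₁/k₂)·C_A⁻¹.
= (1.63) / (6.14×7.280) = 1.630/44.70 = 0.0365.
The undesired path is higher order in A, so low C_A (CSTR or dilute feed) favours B.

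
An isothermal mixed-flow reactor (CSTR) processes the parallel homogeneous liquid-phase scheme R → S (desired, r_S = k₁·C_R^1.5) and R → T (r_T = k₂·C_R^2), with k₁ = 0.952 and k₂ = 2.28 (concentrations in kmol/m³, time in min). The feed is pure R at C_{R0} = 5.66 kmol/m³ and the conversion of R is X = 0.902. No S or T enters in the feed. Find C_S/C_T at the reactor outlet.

0.561

Exit C_R = C_{R0}(1−X) = 5.66×0.0980 = 0.5547 kmol/m³.
A CSTR operates uniformly at the exit composition, giving r_S = 0.3933 and r_T = 0.7015 (each k·C_R^n at C_R = 0.5547).
Overall selectivity = C_S/C_T = r_Sτ/(r_Tτ) = r_S/r_T = 0.561.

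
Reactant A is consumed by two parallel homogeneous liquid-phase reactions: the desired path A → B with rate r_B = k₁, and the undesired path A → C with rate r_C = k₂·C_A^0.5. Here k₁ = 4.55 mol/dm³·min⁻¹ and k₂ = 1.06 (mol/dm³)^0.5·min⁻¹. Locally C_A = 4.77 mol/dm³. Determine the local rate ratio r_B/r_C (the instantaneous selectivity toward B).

1.97

S_{B/C} = r_B/r_C = (k₁)/(k₂·C_A^0.5) = (k₁/k₂)·C_A^-0.5.
= (4.55) / (1.06×4.770^0.5) = 4.550/2.315 = 1.97.
The undesired path is higher order in A, so low C_A (CSTR or dilute feed) favours B.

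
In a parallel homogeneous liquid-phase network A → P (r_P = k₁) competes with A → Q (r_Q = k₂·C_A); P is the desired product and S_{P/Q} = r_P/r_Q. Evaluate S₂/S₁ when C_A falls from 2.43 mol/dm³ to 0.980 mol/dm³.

2.48

S_{P/Q} = (k₁/k₂)·C_A⁻¹, so S₂/S₁ = (C_{A,2}/C_{A,1})⁻¹.
= 2.43/0.980 = 2.48.
Selectivity toward P rises as C_A falls — low-concentration operation is favoured.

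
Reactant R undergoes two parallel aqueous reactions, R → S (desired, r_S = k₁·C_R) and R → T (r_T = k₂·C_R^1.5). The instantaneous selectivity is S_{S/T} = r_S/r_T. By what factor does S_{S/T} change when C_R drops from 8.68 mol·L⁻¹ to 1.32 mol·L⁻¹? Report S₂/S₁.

S_{S/T} = (k₁/k₂)·C_R^-0.5, so S₂/S₁ = (C_{R,2}/C_{R,1})^-0.5.
= (1.32/8.68)^(-0.5) = (0.1521)^(-0.5) = 2.56.
Selectivity toward S rises as C_R falls — low-concentration operation is favoured.

2.56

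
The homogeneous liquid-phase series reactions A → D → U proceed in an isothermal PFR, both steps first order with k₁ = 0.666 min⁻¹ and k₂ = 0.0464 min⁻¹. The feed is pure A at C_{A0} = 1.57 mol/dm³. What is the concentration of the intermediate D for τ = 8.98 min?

1.11 mol/dm³

The intermediate concentration in a first-order A→B→C sequence is C_D = k₁C_{A0}(e^(−k₁τ) − e^(−k₂τ))/(k₂−k₁).
e^(−k₁τ) = e^(−0.666×8.98) = e^(−5.981) = 0.002527; e^(−k₂τ) = e^(−0.4167) = 0.6592.
C_D = 0.666×1.57/(0.0464−0.666) × (0.002527−0.6592) = (-1.688)×(-0.6567) = 1.108 mol/dm³.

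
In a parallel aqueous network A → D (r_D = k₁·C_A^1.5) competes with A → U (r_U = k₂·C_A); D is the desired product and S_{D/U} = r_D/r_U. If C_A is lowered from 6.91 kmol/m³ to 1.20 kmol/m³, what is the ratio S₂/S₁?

0.417

S_{D/U} = (k₁/k₂)·C_A^0.5, so S₂/S₁ = (C_{A,2}/C_{A,1})^0.5.
= (1.20/6.91)^0.5 = (0.1737)^0.5 = 0.417.
Selectivity toward D falls as C_A falls — high-concentration operation is favoured.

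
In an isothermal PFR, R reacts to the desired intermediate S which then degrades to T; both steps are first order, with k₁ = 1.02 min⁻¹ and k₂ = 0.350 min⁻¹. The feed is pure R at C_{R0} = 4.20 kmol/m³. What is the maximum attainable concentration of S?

2.40 kmol/m³

At the optimum, C_{S,max}/C_{R0} = (k₁/k₂)^[k₂/(k₂−k₁)].
= (1.02/0.350)^(0.350/(0.350−1.02)) = (2.914)^(-0.5224) = 0.5719.
C_{S,max} = 0.5719×4.20 = 2.40 kmol/m³.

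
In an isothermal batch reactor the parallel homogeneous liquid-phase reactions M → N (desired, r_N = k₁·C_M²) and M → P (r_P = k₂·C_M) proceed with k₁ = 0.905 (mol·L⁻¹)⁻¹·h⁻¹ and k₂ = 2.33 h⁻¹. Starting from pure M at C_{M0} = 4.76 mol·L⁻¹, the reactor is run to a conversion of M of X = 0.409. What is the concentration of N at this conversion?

1.15 mol·L⁻¹

C_M = C_{M0}(1−X) = 2.813 mol·L⁻¹.
Along a PFR/batch, dC_P/dC_M = −r_P/(r_N+r_P) = −k₂/(k₂+k₁·C_M).
Integrating from C_{M0} to C_M: C_P = (2.33/0.905)·ln[(2.33+0.905·4.76)/(2.33+0.905·2.81)] = 2.575·ln(6.638/4.876) = 0.7942 mol·L⁻¹.
Then C_N = (C_{M0}−C_M) − C_P = 1.947 − 0.7942 = 1.153 mol·L⁻¹.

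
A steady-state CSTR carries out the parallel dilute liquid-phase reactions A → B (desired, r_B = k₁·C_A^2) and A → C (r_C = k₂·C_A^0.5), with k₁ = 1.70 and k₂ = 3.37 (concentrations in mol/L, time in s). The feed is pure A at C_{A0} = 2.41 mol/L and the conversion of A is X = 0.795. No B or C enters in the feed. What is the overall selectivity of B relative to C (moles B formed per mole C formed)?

0.175

Exit C_A = C_{A0}(1−X) = 2.41×0.205 = 0.4940 mol/L.
In a CSTR the entire volume is at exit conditions, so r_B = 1.70×0.4940^2 = 0.4149 and r_C = 3.37×0.4940^0.5 = 2.369.
Overall selectivity = C_B/C_C = r_Bτ/(r_Cτ) = r_B/r_C = 0.175.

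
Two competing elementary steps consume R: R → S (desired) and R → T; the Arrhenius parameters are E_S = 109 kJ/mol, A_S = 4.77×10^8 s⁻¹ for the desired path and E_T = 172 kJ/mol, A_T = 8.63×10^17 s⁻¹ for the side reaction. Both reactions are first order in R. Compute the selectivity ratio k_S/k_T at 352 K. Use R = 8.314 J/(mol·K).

Since both paths have the same order in R, the concentration cancels and S_{S/T} = k_S/k_T = (A_S/A_T)·exp[(E_T−E_S)/(RT)].
(E_T−E_S)/(RT) = (172−109)×10³/(8.314×352) = 63000/2927 = 21.53.
k_S/k_T = (4.77×10^8/8.63×10^17)·exp(21.53) = 5.527×10^-10 × 2.234×10^9 = 1.23.
Since E_S < E_T, lowering the temperature improves selectivity toward S.

1.23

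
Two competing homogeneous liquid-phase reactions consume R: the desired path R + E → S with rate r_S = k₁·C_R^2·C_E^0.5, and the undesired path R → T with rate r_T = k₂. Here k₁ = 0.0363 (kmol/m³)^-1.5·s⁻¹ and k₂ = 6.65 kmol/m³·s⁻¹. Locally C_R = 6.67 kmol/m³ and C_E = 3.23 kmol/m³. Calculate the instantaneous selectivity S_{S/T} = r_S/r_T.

0.436

S_{S/T} = r_S/r_T = (k₁·C_R^2·C_E^0.5)/(k₂) = (k₁/k₂)·C_R^2·C_E^0.5.
= (0.0363×6.670^2×3.230^0.5) / (6.65) = 2.902/6.650 = 0.436.
Since the desired path is higher order in R, keeping C_R high (PFR or concentrated feed) favours S.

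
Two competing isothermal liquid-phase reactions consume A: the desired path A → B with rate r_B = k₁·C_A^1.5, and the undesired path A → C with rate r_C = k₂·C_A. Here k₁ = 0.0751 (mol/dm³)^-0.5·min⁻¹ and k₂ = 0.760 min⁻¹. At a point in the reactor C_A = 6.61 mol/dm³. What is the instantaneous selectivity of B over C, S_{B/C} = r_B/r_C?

0.254

S_{B/C} = r_B/r_C = (k₁·C_A^1.5)/(k₂·C_A) = (k₁/k₂)·C_A^0.5.
= (0.0751×6.610^1.5) / (0.760×6.610) = 1.276/5.024 = 0.254.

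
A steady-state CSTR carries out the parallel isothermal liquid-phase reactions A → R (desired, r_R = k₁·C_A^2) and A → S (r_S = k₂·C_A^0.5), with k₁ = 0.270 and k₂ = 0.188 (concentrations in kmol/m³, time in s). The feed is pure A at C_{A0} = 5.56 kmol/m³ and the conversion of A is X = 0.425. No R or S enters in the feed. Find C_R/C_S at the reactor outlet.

Exit C_A = C_{A0}(1−X) = 5.56×0.575 = 3.197 kmol/m³.
In a CSTR the entire volume is at exit conditions, so r_R = 0.270×3.197^2 = 2.760 and r_S = 0.188×3.197^0.5 = 0.3361.
Overall selectivity = C_R/C_S = r_Rτ/(r_Sτ) = r_R/r_S = 8.21.

8.21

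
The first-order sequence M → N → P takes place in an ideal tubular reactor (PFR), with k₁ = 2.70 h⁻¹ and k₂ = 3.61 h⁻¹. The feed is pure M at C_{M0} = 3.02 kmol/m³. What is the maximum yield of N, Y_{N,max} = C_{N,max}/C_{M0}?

At the optimum, C_{N,max}/C_{M0} = (k₁/k₂)^[k₂/(k₂−k₁)].
= (2.70/3.61)^(3.61/(3.61−2.70)) = (0.7479)^(3.967) = 0.3159.

0.316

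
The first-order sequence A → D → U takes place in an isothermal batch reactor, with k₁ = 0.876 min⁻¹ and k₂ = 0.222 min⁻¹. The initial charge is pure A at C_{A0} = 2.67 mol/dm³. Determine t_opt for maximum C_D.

2.10 min

Setting dC_D/dt = 0 gives t_opt = ln(k₂/k₁)/(k₂−k₁).
= ln(0.222/0.876)/(0.222−0.876) = ln(0.2534)/-0.6540 = -1.373/-0.6540 = 2.10 min.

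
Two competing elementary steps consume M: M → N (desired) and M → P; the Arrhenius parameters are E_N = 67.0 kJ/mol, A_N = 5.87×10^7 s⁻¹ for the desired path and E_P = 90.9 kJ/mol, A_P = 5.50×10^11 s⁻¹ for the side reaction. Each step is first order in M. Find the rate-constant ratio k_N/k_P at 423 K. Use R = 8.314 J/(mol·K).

0.0954

k_N/k_P = (A_N/A_P)·exp[−(E_N−E_P)/(RT)] = (A_N/A_P)·exp[(E_P−E_N)/(RT)].
(E_P−E_N)/(RT) = (90.9−67.0)×10³/(8.314×423) = 23900/3517 = 6.796.
k_N/k_P = (5.87×10^7/5.50×10^11)·exp(6.796) = 1.067×10^-4 × 894.2 = 0.0954.
Since E_N < E_P, lowering the temperature improves selectivity toward N.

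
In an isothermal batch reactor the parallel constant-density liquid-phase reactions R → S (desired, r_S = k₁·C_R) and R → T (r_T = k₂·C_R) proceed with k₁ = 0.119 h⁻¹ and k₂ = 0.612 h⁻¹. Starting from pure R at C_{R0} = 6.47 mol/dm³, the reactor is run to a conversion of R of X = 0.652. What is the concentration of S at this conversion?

C_R = C_{R0}(1−X) = 2.252 mol/dm³.
Both paths are first order in R, so the instantaneous fraction to S is constant: dC_S/d(−C_R) = k₁/(k₁+k₂) = 0.1628.
C_S = 0.1628·(C_{R0}−C_R) = 0.1628×4.218 = 0.687 mol/dm³.

0.687 mol/dm³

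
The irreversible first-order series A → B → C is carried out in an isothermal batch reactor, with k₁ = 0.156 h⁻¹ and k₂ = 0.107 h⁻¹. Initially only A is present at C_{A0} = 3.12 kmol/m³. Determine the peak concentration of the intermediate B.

1.37 kmol/m³

At the optimum, C_{B,max}/C_{A0} = (k₁/k₂)^[k₂/(k₂−k₁)].
= (0.156/0.107)^(0.107/(0.107−0.156)) = (1.458)^(-2.184) = 0.4390.
C_{B,max} = 0.4390×3.12 = 1.37 kmol/m³.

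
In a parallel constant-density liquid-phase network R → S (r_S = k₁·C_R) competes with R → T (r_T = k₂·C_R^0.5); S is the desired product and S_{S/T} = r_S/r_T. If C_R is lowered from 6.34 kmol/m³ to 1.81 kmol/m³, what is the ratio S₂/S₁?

0.534

S_{S/T} = (k₁/k₂)·C_R^0.5, so S₂/S₁ = (C_{R,2}/C_{R,1})^0.5.
= (1.81/6.34)^0.5 = (0.2855)^0.5 = 0.534.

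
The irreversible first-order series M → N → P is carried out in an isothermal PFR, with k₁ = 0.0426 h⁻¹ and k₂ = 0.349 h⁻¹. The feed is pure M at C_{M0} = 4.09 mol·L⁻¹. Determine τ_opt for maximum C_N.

6.86 h

The intermediate peaks when r₁ = r₂, i.e. k₁e^(−k₁τ) = k₂e^(−k₂τ), giving τ_opt = ln(k₂/k₁)/(k₂−k₁).
= ln(0.349/0.0426)/(0.349−0.0426) = ln(8.192)/0.3064 = 2.103/0.3064 = 6.86 h.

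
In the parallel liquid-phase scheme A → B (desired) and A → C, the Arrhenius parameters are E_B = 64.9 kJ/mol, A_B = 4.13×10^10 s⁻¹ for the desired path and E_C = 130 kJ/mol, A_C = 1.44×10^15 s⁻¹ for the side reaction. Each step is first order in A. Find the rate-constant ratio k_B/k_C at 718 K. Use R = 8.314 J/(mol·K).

Since both paths have the same order in A, the concentration cancels and S_{B/C} = k_B/k_C = (A_B/A_C)·exp[(E_C−E_B)/(RT)].
(E_C−E_B)/(RT) = (130−64.9)×10³/(8.314×718) = 65100/5969 = 10.91.
k_B/k_C = (4.13×10^10/1.44×10^15)·exp(10.91) = 2.868×10^-5 × 54476 = 1.56.

1.56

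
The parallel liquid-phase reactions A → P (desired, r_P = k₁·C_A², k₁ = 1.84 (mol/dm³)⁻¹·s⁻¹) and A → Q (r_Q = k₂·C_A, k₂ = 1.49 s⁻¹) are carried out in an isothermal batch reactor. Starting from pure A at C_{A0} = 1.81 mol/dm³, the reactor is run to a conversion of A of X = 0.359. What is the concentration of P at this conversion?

C_A = C_{A0}(1−X) = 1.160 mol/dm³.
Along a PFR/batch, dC_Q/dC_A = −r_Q/(r_P+r_Q) = −k₂/(k₂+k₁·C_A).
Integrating from C_{A0} to C_A: C_Q = (1.49/1.84)·ln[(1.49+1.84·1.81)/(1.49+1.84·1.16)] = 0.8098·ln(4.820/3.625) = 0.2308 mol/dm³.
Then C_P = (C_{A0}−C_A) − C_Q = 0.6498 − 0.2308 = 0.4190 mol/dm³.

0.419 mol/dm³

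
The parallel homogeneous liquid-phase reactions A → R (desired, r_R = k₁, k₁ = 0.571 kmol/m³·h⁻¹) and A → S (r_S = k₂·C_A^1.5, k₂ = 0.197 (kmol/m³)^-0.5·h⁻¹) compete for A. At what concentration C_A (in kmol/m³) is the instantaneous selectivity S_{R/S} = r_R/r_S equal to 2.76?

1.03 kmol/m³

S_{R/S} = (k₁/k₂)·C_A^-1.5 ⇒ C_A = (S·k₂/k₁)^(1/(-1.5)).
= (2.76×0.197/0.571)^(-0.6667) = (0.9522)^(-0.6667) = 1.03 kmol/m³.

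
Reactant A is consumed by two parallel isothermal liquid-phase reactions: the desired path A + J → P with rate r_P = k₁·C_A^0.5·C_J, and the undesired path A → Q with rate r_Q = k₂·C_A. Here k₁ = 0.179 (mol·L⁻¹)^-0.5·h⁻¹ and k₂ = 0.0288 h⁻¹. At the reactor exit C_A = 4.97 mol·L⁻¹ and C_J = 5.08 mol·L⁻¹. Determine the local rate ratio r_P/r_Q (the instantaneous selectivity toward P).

14.2

S_{P/Q} = r_P/r_Q = (k₁·C_A^0.5·C_J)/(k₂·C_A) = (k₁/k₂)·C_A^-0.5·C_J.
= (0.179×4.970^0.5×5.080) / (0.0288×4.970) = 2.027/0.1431 = 14.2.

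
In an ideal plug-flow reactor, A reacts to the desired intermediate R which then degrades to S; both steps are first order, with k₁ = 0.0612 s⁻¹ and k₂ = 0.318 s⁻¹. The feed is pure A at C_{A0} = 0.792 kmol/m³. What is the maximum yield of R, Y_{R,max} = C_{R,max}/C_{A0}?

For a first-order series the maximum intermediate yield is C_{R,max}/C_{A0} = (k₁/k₂)^[k₂/(k₂−k₁)].
= (0.0612/0.318)^(0.318/(0.318−0.0612)) = (0.1925)^(1.238) = 0.1299.

0.130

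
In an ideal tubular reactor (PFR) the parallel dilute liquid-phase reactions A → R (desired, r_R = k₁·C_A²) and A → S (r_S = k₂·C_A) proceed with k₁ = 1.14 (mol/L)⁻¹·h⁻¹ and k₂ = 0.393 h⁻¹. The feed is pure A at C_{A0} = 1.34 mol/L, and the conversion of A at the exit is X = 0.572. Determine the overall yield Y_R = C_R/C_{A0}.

C_A = C_{A0}(1−X) = 0.5735 mol/L.
Along a PFR/batch, dC_S/dC_A = −r_S/(r_R+r_S) = −k₂/(k₂+k₁·C_A).
Integrating from C_{A0} to C_A: C_S = (0.393/1.14)·ln[(0.393+1.14·1.34)/(0.393+1.14·0.574)] = 0.3447·ln(1.921/1.047) = 0.2092 mol/L.
Then C_R = (C_{A0}−C_A) − C_S = 0.7665 − 0.2092 = 0.5573 mol/L.
Y_R = C_R/C_{A0} = 0.5573/1.34 = 0.416.

0.416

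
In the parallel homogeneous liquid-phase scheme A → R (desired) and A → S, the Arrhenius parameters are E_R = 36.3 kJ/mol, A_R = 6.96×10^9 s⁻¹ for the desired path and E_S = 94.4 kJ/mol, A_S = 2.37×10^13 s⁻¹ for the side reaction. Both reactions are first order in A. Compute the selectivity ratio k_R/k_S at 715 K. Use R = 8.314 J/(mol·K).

5.16

With equal orders, S_{R/S} = k_R/k_S = (A_R/A_S)·exp[(E_S−E_R)/(RT)].
(E_S−E_R)/(RT) = (94.4−36.3)×10³/(8.314×715) = 58100/5945 = 9.774.
k_R/k_S = (6.96×10^9/2.37×10^13)·exp(9.774) = 2.937×10^-4 × 17566 = 5.16.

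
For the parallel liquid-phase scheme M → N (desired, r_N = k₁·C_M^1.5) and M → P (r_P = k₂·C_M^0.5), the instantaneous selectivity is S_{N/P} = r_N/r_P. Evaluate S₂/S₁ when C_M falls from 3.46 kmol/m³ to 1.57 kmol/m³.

S_{N/P} = (k₁/k₂)·C_M, so S₂/S₁ = (C_{M,2}/C_{M,1}).
= 1.57/3.46 = 0.454.

0.454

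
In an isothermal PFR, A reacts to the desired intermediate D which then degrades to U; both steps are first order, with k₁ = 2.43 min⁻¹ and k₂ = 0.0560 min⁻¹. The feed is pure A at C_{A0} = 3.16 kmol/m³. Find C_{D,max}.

At the optimum, C_{D,max}/C_{A0} = (k₁/k₂)^[k₂/(k₂−k₁)].
= (2.43/0.0560)^(0.0560/(0.0560−2.43)) = (43.39)^(-0.02359) = 0.9149.
C_{D,max} = 0.9149×3.16 = 2.89 kmol/m³.

2.89 kmol/m³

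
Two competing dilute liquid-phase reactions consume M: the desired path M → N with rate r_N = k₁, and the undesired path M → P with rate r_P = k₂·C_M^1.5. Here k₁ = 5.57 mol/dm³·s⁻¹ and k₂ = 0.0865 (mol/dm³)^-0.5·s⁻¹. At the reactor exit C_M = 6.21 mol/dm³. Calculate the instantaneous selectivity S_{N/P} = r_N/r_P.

4.16

S_{N/P} = r_N/r_P = (k₁)/(k₂·C_M^1.5) = (k₁/k₂)·C_M^-1.5.
= (5.57) / (0.0865×6.210^1.5) = 5.570/1.339 = 4.16.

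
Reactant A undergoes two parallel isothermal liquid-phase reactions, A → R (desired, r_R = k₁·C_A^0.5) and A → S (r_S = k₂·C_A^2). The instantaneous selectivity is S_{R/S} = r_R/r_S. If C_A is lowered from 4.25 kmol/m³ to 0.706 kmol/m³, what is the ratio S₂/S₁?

S_{R/S} = (k₁/k₂)·C_A^-1.5, so S₂/S₁ = (C_{A,2}/C_{A,1})^-1.5.
= (0.706/4.25)^(-1.5) = (0.1661)^(-1.5) = 14.8.
Selectivity toward R rises as C_A falls — low-concentration operation is favoured.

14.8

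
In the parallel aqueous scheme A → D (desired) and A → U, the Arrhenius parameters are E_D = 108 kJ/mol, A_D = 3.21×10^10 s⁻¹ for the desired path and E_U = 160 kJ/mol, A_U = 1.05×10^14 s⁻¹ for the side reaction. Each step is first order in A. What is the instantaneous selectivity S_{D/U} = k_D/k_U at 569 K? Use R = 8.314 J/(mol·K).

18.2

Since both paths have the same order in A, the concentration cancels and S_{D/U} = k_D/k_U = (A_D/A_U)·exp[(E_U−E_D)/(RT)].
(E_U−E_D)/(RT) = (160−108)×10³/(8.314×569) = 52000/4731 = 10.99.
k_D/k_U = (3.21×10^10/1.05×10^14)·exp(10.99) = 3.057×10^-4 × 59404 = 18.2.
Since E_D < E_U, lowering the temperature improves selectivity toward D.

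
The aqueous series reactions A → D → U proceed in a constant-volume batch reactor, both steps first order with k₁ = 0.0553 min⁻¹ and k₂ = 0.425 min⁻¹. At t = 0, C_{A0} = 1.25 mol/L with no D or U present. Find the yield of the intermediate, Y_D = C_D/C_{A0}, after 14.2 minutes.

0.0679

For first-order series with pure A initially, C_D(t) = k₁C_{A0}/(k₂−k₁)·(e^(−k₁t) − e^(−k₂t)).
e^(−k₁t) = e^(−0.0553×14.2) = e^(−0.7853) = 0.4560; e^(−k₂t) = e^(−6.035) = 0.002393.
C_D = 0.0553×1.25/(0.425−0.0553) × (0.4560−0.002393) = 0.1870×0.4536 = 0.08481 mol/L.
Y_D = C_D/C_{A0} = 0.08481/1.25 = 0.0679.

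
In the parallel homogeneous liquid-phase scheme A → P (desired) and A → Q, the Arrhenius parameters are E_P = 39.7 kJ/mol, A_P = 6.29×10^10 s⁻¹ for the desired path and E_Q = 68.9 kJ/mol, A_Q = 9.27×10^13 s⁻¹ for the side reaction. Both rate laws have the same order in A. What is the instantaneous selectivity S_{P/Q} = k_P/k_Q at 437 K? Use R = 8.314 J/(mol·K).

Since both paths have the same order in A, the concentration cancels and S_{P/Q} = k_P/k_Q = (A_P/A_Q)·exp[(E_Q−E_P)/(RT)].
(E_Q−E_P)/(RT) = (68.9−39.7)×10³/(8.314×437) = 29200/3633 = 8.037.
k_P/k_Q = (6.29×10^10/9.27×10^13)·exp(8.037) = 6.785×10^-4 × 3093 = 2.10.

2.10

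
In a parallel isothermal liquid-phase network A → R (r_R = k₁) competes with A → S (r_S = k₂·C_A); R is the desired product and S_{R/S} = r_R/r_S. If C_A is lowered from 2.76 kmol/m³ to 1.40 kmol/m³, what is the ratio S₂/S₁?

S_{R/S} = (k₁/k₂)·C_A⁻¹, so S₂/S₁ = (C_{A,2}/C_{A,1})⁻¹.
= 2.76/1.40 = 1.97.
Selectivity toward R rises as C_A falls — low-concentration operation is favoured.

1.97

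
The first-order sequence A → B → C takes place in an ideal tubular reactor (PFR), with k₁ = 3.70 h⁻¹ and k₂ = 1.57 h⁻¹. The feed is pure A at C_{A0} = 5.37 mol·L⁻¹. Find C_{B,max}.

2.85 mol·L⁻¹

At the optimum, C_{B,max}/C_{A0} = (k₁/k₂)^[k₂/(k₂−k₁)].
= (3.70/1.57)^(1.57/(1.57−3.70)) = (2.357)^(-0.7371) = 0.5316.
C_{B,max} = 0.5316×5.37 = 2.85 mol·L⁻¹.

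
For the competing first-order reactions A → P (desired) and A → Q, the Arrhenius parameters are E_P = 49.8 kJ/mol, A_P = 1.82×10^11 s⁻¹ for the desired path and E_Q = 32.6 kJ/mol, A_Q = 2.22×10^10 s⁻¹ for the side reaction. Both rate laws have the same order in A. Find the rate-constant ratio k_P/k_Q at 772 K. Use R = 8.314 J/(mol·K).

Since both paths have the same order in A, the concentration cancels and S_{P/Q} = k_P/k_Q = (A_P/A_Q)·exp[(E_Q−E_P)/(RT)].
(E_Q−E_P)/(RT) = (32.6−49.8)×10³/(8.314×772) = -17200/6418 = -2.680.
k_P/k_Q = (1.82×10^11/2.22×10^10)·exp(-2.680) = 8.198 × 0.06858 = 0.562.
Since E_P > E_Q, raising the temperature improves selectivity toward P.

0.562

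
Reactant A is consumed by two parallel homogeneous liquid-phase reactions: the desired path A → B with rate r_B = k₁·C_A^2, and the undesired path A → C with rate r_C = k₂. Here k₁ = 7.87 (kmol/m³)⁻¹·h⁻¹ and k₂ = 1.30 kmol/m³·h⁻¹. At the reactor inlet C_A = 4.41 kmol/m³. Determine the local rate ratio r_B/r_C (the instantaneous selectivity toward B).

118

S_{B/C} = r_B/r_C = (k₁·C_A^2)/(k₂) = (k₁/k₂)·C_A^2.
= (7.87×4.410^2) / (1.30) = 153.1/1.300 = 118.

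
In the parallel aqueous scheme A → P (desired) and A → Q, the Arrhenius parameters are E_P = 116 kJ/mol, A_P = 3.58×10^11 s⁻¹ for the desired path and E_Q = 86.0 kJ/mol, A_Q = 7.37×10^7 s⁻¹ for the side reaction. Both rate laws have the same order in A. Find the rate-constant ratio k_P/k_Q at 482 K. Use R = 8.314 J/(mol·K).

2.72

With equal orders, S_{P/Q} = k_P/k_Q = (A_P/A_Q)·exp[(E_Q−E_P)/(RT)].
(E_Q−E_P)/(RT) = (86.0−116)×10³/(8.314×482) = -30000/4007 = -7.486.
k_P/k_Q = (3.58×10^11/7.37×10^7)·exp(-7.486) = 4858 × 5.607×10^-4 = 2.72.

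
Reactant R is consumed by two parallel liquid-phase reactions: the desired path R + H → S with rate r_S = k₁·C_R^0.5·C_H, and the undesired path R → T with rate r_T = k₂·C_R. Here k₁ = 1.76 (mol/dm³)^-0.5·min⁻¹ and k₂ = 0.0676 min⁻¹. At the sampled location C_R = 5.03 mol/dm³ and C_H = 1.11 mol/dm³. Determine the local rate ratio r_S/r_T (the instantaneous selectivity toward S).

12.9

S_{S/T} = r_S/r_T = (k₁·C_R^0.5·C_H)/(k₂·C_R) = (k₁/k₂)·C_R^-0.5·C_H.
= (1.76×5.030^0.5×1.110) / (0.0676×5.030) = 4.381/0.3400 = 12.9.
The undesired path is higher order in R, so low C_R (CSTR or dilute feed) favours S.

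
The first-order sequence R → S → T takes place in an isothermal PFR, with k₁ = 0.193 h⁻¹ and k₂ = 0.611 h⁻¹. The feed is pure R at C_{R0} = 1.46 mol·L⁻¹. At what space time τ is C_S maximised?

2.76 h

Setting dC_S/dτ = 0 gives τ_opt = ln(k₂/k₁)/(k₂−k₁).
= ln(0.611/0.193)/(0.611−0.193) = ln(3.166)/0.4180 = 1.152/0.4180 = 2.76 h.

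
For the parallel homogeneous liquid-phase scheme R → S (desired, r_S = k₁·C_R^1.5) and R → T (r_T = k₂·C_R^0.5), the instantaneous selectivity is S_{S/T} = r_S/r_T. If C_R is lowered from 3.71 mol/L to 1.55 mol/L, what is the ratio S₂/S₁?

0.418

S_{S/T} = (k₁/k₂)·C_R, so S₂/S₁ = (C_{R,2}/C_{R,1}).
= 1.55/3.71 = 0.418.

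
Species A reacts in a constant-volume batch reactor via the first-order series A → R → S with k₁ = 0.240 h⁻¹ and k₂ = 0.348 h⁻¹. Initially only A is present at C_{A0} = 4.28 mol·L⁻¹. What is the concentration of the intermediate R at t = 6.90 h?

The intermediate concentration in a first-order A→B→C sequence is C_R = k₁C_{A0}(e^(−k₁t) − e^(−k₂t))/(k₂−k₁).
e^(−k₁t) = e^(−0.240×6.90) = e^(−1.656) = 0.1909; e^(−k₂t) = e^(−2.401) = 0.09061.
C_R = 0.240×4.28/(0.348−0.240) × (0.1909−0.09061) = 9.511×0.1003 = 0.9539 mol·L⁻¹.

0.954 mol·L⁻¹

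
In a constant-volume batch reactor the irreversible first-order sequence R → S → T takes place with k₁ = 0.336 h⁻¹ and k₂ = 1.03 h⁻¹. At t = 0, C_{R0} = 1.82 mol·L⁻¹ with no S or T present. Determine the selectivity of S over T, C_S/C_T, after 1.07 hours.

Solving the coupled first-order balances gives C_S(t) = [k₁/(k₂−k₁)]·C_{R0}·(e^(−k₁t) − e^(−k₂t)).
e^(−k₁t) = e^(−0.336×1.07) = e^(−0.3595) = 0.6980; e^(−k₂t) = e^(−1.102) = 0.3322.
C_S = 0.336×1.82/(1.03−0.336) × (0.6980−0.3322) = 0.8812×0.3658 = 0.3224 mol·L⁻¹.
C_R = C_{R0}e^(−k₁t) = 1.270 mol·L⁻¹, so C_T = C_{R0}−C_R−C_S = 0.2273 mol·L⁻¹; C_S/C_T = 1.42.

1.42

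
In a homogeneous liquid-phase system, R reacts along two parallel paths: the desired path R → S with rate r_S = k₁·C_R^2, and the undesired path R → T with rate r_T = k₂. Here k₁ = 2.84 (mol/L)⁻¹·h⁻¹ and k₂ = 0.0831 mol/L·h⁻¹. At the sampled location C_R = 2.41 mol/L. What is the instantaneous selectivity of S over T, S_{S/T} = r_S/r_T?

S_{S/T} = r_S/r_T = (k₁·C_R^2)/(k₂) = (k₁/k₂)·C_R^2.
= (2.84×2.410^2) / (0.0831) = 16.50/0.08310 = 198.
Since the desired path is higher order in R, keeping C_R high (PFR or concentrated feed) favours S.

198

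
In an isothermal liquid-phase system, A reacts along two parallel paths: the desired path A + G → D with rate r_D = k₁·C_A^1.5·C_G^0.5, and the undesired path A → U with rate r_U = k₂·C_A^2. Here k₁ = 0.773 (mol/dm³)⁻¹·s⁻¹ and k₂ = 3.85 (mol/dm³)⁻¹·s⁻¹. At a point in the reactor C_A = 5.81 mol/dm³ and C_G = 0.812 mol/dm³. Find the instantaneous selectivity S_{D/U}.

S_{D/U} = r_D/r_U = (k₁·C_A^1.5·C_G^0.5)/(k₂·C_A^2) = (k₁/k₂)·C_A^-0.5·C_G^0.5.
= (0.773×5.810^1.5×0.8120^0.5) / (3.85×5.810^2) = 9.755/130.0 = 0.0751.

0.0751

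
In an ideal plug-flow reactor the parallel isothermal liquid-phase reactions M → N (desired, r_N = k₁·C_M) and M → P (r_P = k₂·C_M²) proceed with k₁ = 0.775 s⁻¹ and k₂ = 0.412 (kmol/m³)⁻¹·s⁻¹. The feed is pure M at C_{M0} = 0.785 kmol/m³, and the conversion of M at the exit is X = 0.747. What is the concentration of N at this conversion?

C_M = C_{M0}(1−X) = 0.1986 kmol/m³.
Along a PFR/batch, dC_N/dC_M = −r_N/(r_N+r_P) = −k₁/(k₁+k₂·C_M).
Integrating from C_{M0} to C_M: C_N = (0.775/0.412)·ln[(0.775+0.412·0.785)/(0.775+0.412·0.199)] = 1.881·ln(1.098/0.8568) = 0.4672 kmol/m³.

0.467 kmol/m³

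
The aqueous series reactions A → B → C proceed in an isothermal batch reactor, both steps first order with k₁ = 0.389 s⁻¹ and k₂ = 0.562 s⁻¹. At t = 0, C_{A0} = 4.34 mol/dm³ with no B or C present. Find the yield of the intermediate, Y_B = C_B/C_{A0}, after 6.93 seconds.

Solving the coupled first-order balances gives C_B(t) = [k₁/(k₂−k₁)]·C_{A0}·(e^(−k₁t) − e^(−k₂t)).
e^(−k₁t) = e^(−0.389×6.93) = e^(−2.696) = 0.06749; e^(−k₂t) = e^(−3.895) = 0.02035.
C_B = 0.389×4.34/(0.562−0.389) × (0.06749−0.02035) = 9.759×0.04714 = 0.4600 mol/dm³.
Y_B = C_B/C_{A0} = 0.4600/4.34 = 0.106.

0.106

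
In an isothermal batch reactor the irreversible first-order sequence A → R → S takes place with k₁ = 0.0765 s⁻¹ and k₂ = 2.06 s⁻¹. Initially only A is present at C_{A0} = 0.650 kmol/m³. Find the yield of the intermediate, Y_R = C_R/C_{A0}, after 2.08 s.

0.0324

For first-order series with pure A initially, C_R(t) = k₁C_{A0}/(k₂−k₁)·(e^(−k₁t) − e^(−k₂t)).
e^(−k₁t) = e^(−0.0765×2.08) = e^(−0.1591) = 0.8529; e^(−k₂t) = e^(−4.285) = 0.01378.
C_R = 0.0765×0.650/(2.06−0.0765) × (0.8529−0.01378) = 0.02507×0.8391 = 0.02104 kmol/m³.
Y_R = C_R/C_{A0} = 0.02104/0.650 = 0.0324.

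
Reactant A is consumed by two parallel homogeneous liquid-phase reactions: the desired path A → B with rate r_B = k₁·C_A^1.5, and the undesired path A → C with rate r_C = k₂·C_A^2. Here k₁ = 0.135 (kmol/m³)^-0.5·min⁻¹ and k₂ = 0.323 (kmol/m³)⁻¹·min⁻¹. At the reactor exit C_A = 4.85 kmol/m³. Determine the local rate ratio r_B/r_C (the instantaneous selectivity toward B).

S_{B/C} = r_B/r_C = (k₁·C_A^1.5)/(k₂·C_A^2) = (k₁/k₂)·C_A^-0.5.
= (0.135×4.850^1.5) / (0.323×4.850^2) = 1.442/7.598 = 0.190.

0.190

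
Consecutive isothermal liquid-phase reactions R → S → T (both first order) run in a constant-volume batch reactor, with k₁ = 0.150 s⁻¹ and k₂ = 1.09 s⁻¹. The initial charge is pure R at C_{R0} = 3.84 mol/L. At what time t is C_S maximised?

Setting dC_S/dt = 0 gives t_opt = ln(k₂/k₁)/(k₂−k₁).
= ln(1.09/0.150)/(1.09−0.150) = ln(7.267)/0.9400 = 1.983/0.9400 = 2.11 s.

2.11 s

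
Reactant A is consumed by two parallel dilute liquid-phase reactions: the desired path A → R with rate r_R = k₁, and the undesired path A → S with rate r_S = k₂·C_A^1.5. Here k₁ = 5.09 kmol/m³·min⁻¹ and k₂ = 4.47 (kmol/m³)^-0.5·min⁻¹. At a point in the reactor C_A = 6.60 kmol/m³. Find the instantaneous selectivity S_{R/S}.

S_{R/S} = r_R/r_S = (k₁)/(k₂·C_A^1.5) = (k₁/k₂)·C_A^-1.5.
= (5.09) / (4.47×6.600^1.5) = 5.090/75.79 = 0.0672.

0.0672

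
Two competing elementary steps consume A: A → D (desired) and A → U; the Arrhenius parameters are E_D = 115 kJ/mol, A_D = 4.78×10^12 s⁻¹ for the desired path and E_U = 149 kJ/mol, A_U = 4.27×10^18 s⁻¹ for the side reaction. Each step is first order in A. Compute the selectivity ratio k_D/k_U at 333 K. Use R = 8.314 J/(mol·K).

0.241

With equal orders, S_{D/U} = k_D/k_U = (A_D/A_U)·exp[(E_U−E_D)/(RT)].
(E_U−E_D)/(RT) = (149−115)×10³/(8.314×333) = 34000/2769 = 12.28.
k_D/k_U = (4.78×10^12/4.27×10^18)·exp(12.28) = 1.119×10^-6 × 2.155×10^5 = 0.241.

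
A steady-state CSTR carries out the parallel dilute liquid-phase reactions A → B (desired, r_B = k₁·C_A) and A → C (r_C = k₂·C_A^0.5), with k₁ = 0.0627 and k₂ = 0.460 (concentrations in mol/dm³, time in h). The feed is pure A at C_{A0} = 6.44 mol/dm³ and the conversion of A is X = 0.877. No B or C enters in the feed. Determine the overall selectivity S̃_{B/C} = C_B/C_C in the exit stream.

0.121

Exit C_A = C_{A0}(1−X) = 6.44×0.123 = 0.7921 mol/dm³.
A CSTR operates uniformly at the exit composition, giving r_B = 0.04967 and r_C = 0.4094 (each k·C_A^n at C_A = 0.7921).
Overall selectivity = C_B/C_C = r_Bτ/(r_Cτ) = r_B/r_C = 0.121.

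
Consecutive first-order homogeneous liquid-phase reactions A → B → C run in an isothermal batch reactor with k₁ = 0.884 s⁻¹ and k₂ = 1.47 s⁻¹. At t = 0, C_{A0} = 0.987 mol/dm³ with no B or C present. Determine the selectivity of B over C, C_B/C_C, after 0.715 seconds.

1.41

For first-order series with pure A initially, C_B(t) = k₁C_{A0}/(k₂−k₁)·(e^(−k₁t) − e^(−k₂t)).
e^(−k₁t) = e^(−0.884×0.715) = e^(−0.6321) = 0.5315; e^(−k₂t) = e^(−1.051) = 0.3496.
C_B = 0.884×0.987/(1.47−0.884) × (0.5315−0.3496) = 1.489×0.1819 = 0.2709 mol/dm³.
C_A = C_{A0}e^(−k₁t) = 0.5246 mol/dm³, so C_C = C_{A0}−C_A−C_B = 0.1915 mol/dm³; C_B/C_C = 1.41.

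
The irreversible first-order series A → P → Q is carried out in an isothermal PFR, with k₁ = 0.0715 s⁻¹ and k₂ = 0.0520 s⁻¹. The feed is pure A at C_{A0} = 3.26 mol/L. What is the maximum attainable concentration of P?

At the optimum, C_{P,max}/C_{A0} = (k₁/k₂)^[k₂/(k₂−k₁)].
= (0.0715/0.0520)^(0.0520/(0.0520−0.0715)) = (1.375)^(-2.667) = 0.4278.
C_{P,max} = 0.4278×3.26 = 1.39 mol/L.

1.39 mol/L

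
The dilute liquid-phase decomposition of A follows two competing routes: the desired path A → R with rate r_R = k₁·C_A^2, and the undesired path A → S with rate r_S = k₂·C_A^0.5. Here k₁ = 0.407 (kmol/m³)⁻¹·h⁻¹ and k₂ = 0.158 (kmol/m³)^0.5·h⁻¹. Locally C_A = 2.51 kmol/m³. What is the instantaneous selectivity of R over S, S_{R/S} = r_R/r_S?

S_{R/S} = r_R/r_S = (k₁·C_A^2)/(k₂·C_A^0.5) = (k₁/k₂)·C_A^1.5.
= (0.407×2.510^2) / (0.158×2.510^0.5) = 2.564/0.2503 = 10.2.
Since the desired path is higher order in A, keeping C_A high (PFR or concentrated feed) favours R.

10.2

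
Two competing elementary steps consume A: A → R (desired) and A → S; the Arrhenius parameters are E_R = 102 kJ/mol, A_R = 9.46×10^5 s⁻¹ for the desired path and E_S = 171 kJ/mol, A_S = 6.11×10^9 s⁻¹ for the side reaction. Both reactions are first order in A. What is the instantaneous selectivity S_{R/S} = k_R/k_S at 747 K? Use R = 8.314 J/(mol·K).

10.3

k_R/k_S = (A_R/A_S)·exp[−(E_R−E_S)/(RT)] = (A_R/A_S)·exp[(E_S−E_R)/(RT)].
(E_S−E_R)/(RT) = (171−102)×10³/(8.314×747) = 69000/6211 = 11.11.
k_R/k_S = (9.46×10^5/6.11×10^9)·exp(11.11) = 1.548×10^-4 × 66844 = 10.3.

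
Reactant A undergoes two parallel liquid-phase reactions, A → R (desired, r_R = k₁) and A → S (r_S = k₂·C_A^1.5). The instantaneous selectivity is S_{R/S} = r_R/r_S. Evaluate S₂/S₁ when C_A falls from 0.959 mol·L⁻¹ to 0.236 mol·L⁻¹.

S_{R/S} = (k₁/k₂)·C_A^-1.5, so S₂/S₁ = (C_{A,2}/C_{A,1})^-1.5.
= (0.236/0.959)^(-1.5) = (0.2461)^(-1.5) = 8.19.
Selectivity toward R rises as C_A falls — low-concentration operation is favoured.

8.19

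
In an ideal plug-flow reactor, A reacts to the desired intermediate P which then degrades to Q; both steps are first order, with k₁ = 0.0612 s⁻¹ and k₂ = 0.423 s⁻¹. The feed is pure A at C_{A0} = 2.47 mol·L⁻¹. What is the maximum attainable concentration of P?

For a first-order series the maximum intermediate yield is C_{P,max}/C_{A0} = (k₁/k₂)^[k₂/(k₂−k₁)].
= (0.0612/0.423)^(0.423/(0.423−0.0612)) = (0.1447)^(1.169) = 0.1043.
C_{P,max} = 0.1043×2.47 = 0.258 mol·L⁻¹.

0.258 mol·L⁻¹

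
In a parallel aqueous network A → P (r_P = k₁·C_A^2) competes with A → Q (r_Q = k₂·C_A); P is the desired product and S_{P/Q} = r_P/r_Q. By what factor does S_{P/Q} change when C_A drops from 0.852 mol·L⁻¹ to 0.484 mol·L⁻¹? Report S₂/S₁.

0.568

S_{P/Q} = (k₁/k₂)·C_A, so S₂/S₁ = (C_{A,2}/C_{A,1}).
= 0.484/0.852 = 0.568.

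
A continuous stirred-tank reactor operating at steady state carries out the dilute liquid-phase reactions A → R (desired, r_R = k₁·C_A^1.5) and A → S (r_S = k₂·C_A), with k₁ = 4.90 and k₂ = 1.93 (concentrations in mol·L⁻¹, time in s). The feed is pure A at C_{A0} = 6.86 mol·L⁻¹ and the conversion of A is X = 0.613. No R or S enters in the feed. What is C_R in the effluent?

Exit C_A = C_{A0}(1−X) = 6.86×0.387 = 2.655 mol·L⁻¹.
A CSTR operates uniformly at the exit composition, giving r_R = 21.20 and r_S = 5.124 (each k·C_A^n at C_A = 2.655).
Fraction of consumed A going to R: r_R/(r_R+r_S) = 0.8053.
C_R = 0.8053·C_{A0}·X = 0.8053×6.86×0.613 = 3.39 mol·L⁻¹.

3.39 mol·L⁻¹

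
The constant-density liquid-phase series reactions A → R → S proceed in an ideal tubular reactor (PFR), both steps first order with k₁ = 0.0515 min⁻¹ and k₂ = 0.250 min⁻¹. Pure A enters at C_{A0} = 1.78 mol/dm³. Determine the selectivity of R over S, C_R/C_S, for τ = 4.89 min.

1.29

Solving the coupled first-order balances gives C_R(τ) = [k₁/(k₂−k₁)]·C_{A0}·(e^(−k₁τ) − e^(−k₂τ)).
e^(−k₁τ) = e^(−0.0515×4.89) = e^(−0.2518) = 0.7774; e^(−k₂τ) = e^(−1.222) = 0.2945.
C_R = 0.0515×1.78/(0.250−0.0515) × (0.7774−0.2945) = 0.4618×0.4829 = 0.2230 mol/dm³.
C_A = C_{A0}e^(−k₁τ) = 1.384 mol/dm³, so C_S = C_{A0}−C_A−C_R = 0.1733 mol/dm³; C_R/C_S = 1.29.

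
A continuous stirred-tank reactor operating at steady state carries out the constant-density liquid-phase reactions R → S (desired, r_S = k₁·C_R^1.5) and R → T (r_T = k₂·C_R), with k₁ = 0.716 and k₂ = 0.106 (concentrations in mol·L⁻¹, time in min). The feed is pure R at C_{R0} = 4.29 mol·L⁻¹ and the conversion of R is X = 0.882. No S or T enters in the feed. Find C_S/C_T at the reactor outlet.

Exit C_R = C_{R0}(1−X) = 4.29×0.118 = 0.5062 mol·L⁻¹.
Rates in a CSTR are evaluated at the outlet concentration: r_S = 0.716×0.5062^1.5 = 0.2579, r_T = 0.106×0.5062 = 0.05366.
Overall selectivity = C_S/C_T = r_Sτ/(r_Tτ) = r_S/r_T = 4.81.

4.81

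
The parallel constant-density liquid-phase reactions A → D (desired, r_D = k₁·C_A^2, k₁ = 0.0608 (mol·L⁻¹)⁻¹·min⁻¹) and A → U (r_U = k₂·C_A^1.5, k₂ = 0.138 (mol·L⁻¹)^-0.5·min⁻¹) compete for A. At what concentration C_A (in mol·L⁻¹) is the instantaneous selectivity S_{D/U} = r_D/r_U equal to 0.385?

0.764 mol·L⁻¹

S_{D/U} = (k₁/k₂)·C_A^0.5 ⇒ C_A = (S·k₂/k₁)^(2).
= (0.385×0.138/0.0608)^(2) = (0.8738)^(2) = 0.764 mol·L⁻¹.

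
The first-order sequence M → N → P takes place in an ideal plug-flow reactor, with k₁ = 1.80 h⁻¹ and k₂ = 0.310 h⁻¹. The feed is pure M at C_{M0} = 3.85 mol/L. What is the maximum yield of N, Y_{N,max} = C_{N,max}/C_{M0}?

Evaluating C_N at τ_opt = ln(k₂/k₁)/(k₂−k₁) gives C_{N,max}/C_{M0} = (k₁/k₂)^[k₂/(k₂−k₁)].
= (1.80/0.310)^(0.310/(0.310−1.80)) = (5.806)^(-0.2081) = 0.6935.

0.694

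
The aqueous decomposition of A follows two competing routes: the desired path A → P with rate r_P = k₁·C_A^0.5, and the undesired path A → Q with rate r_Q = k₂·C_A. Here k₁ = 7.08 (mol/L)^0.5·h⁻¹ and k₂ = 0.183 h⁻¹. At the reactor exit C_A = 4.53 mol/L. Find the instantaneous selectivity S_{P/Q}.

S_{P/Q} = r_P/r_Q = (k₁·C_A^0.5)/(k₂·C_A) = (k₁/k₂)·C_A^-0.5.
= (7.08×4.530^0.5) / (0.183×4.530) = 15.07/0.8290 = 18.2.
The undesired path is higher order in A, so low C_A (CSTR or dilute feed) favours P.

18.2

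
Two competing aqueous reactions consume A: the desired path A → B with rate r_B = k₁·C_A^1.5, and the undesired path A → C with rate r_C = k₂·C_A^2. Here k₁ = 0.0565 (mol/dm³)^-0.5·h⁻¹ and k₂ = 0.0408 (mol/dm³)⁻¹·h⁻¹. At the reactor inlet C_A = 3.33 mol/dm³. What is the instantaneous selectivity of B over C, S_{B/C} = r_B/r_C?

S_{B/C} = r_B/r_C = (k₁·C_A^1.5)/(k₂·C_A^2) = (k₁/k₂)·C_A^-0.5.
= (0.0565×3.330^1.5) / (0.0408×3.330^2) = 0.3433/0.4524 = 0.759.

0.759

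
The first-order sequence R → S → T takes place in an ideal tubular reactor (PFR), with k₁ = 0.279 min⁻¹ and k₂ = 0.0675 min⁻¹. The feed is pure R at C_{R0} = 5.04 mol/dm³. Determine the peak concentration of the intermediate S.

3.20 mol/dm³

At the optimum, C_{S,max}/C_{R0} = (k₁/k₂)^[k₂/(k₂−k₁)].
= (0.279/0.0675)^(0.0675/(0.0675−0.279)) = (4.133)^(-0.3191) = 0.6358.
C_{S,max} = 0.6358×5.04 = 3.20 mol/dm³.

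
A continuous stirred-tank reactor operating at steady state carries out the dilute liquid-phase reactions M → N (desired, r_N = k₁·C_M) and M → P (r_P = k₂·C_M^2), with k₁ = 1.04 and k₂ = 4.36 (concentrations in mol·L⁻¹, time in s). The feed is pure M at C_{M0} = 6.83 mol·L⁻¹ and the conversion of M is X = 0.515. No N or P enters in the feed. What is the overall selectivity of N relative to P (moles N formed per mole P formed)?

0.0720

Exit C_M = C_{M0}(1−X) = 6.83×0.485 = 3.313 mol·L⁻¹.
Rates in a CSTR are evaluated at the outlet concentration: r_N = 1.04×3.313 = 3.445, r_P = 4.36×3.313^2 = 47.84.
Overall selectivity = C_N/C_P = r_Nτ/(r_Pτ) = r_N/r_P = 0.0720.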